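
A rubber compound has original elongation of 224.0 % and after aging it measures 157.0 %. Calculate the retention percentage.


Retention = aged / original * 100
= 157.0 / 224.0 * 100
= 70.1%

70.1%


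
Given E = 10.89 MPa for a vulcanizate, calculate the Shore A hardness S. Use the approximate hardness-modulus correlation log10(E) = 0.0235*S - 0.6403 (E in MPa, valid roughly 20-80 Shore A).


log10(E) = 0.0235*S - 0.6403  =>  S = (log10(E) + 0.6403) / 0.0235
log10(10.89) = 1.037028
S = (1.037028 + 0.6403) / 0.0235 = 1.677328 / 0.0235
S = 71.4

Shore A = 71.4


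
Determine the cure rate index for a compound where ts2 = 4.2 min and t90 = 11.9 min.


CRI = 100 / (t90 - ts2)
= 100 / (11.9 - 4.2)
= 100 / 7.7
= 12.99 min^-1

12.99 min^-1


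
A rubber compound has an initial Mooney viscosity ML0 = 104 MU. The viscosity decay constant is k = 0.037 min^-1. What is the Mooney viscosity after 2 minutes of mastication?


ML = ML0 * exp(-k * t)
ML = 104 * exp(-0.037 * 2)
ML = 104 * 0.9287
ML = 96.58 MU

96.58 MU


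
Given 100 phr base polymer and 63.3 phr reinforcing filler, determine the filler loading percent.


Filler % = filler / (rubber + filler) * 100
= 63.3 / (100 + 63.3) * 100
= 63.3 / 163.3 * 100
= 38.76%

38.76%


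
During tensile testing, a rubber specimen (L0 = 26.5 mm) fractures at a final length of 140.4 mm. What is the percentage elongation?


Elongation = (Lf - L0) / L0 * 100
= (140.4 - 26.5) / 26.5 * 100
= 113.9 / 26.5 * 100
= 429.8%

429.8%


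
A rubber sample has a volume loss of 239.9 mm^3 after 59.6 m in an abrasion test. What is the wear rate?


Rate = volume_loss / distance
= 239.9 / 59.6
= 4.025 mm^3/m

4.025 mm^3/m


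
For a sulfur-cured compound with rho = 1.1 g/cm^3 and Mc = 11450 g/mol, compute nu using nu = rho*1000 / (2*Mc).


nu = rho * 1000 / (2 * Mc)
nu = 1.1 * 1000 / (2 * 11450)
nu = 1100.0 / 22900
nu = 0.0480 mol/L

0.0480 mol/L


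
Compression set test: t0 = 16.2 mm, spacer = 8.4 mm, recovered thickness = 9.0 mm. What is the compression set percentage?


CS = (t0 - recovered) / (t0 - ts) * 100
= (16.2 - 9.0) / (16.2 - 8.4) * 100
= 7.2 / 7.8 * 100
= 92.3%

92.3%


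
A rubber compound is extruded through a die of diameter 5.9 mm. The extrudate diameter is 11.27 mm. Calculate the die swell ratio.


Die swell ratio = D_extrudate / D_die
= 11.27 / 5.9
= 1.91

Die swell = 1.91


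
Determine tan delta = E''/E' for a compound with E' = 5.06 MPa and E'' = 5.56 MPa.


tan delta = E'' / E'
= 5.56 / 5.06
= 1.0988

tan delta = 1.0988


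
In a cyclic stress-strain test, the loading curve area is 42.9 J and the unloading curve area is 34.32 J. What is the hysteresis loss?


Hysteresis loss = loading - unloading
= 42.9 - 34.32
= 8.58 J

8.58 J


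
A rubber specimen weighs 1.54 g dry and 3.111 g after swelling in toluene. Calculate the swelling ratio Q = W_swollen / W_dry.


Q = W_swollen / W_dry
Q = 3.111 / 1.54
Q = 2.02

Q = 2.02


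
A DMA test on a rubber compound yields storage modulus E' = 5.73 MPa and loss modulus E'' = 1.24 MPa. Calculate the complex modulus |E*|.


|E*| = sqrt(E'^2 + E''^2)
= sqrt(5.73^2 + 1.24^2)
= sqrt(32.8329 + 1.5376)
= 5.863 MPa

5.863 MPa


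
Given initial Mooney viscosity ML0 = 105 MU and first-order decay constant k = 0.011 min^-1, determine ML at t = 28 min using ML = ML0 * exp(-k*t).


ML = ML0 * exp(-k * t)
ML = 105 * exp(-0.011 * 28)
ML = 105 * 0.7349
ML = 77.17 MU

77.17 MU


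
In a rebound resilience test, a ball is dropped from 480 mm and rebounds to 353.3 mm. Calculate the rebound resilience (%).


Resilience = h_rebound / h_drop * 100
= 353.3 / 480 * 100
= 73.6%

73.6%


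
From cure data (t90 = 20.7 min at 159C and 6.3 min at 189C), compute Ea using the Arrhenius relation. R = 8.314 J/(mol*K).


T1 = 432.15 K, T2 = 462.15 K
1/T1 - 1/T2 = 1.5021e-04
ln(t1/t2) = ln(20.7/6.3) = 1.1896
Ea = 8.314 * 1.1896 / 1.5021e-04 = 65841.7520 J/mol
Ea = 65.84 kJ/mol

65.84 kJ/mol


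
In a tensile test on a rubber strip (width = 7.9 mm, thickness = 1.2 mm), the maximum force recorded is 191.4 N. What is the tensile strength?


Area = width * thickness = 7.9 * 1.2 = 9.48 mm^2
TS = force / area = 191.4 / 9.48 = 20.19 MPa

20.19 MPa


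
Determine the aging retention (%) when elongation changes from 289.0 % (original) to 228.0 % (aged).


Retention = aged / original * 100
= 228.0 / 289.0 * 100
= 78.9%

78.9%


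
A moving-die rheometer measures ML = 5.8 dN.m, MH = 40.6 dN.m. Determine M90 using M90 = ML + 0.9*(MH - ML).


M90 = ML + 0.9 * (MH - ML)
M90 = 5.8 + 0.9 * (40.6 - 5.8)
M90 = 5.8 + 0.9 * 34.8
M90 = 37.12 dN.m

37.12 dN.m


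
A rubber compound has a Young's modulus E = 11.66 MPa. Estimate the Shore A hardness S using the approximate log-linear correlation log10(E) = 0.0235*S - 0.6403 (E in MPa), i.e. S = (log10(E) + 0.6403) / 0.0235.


log10(E) = 0.0235*S - 0.6403  =>  S = (log10(E) + 0.6403) / 0.0235
log10(11.66) = 1.066699
S = (1.066699 + 0.6403) / 0.0235 = 1.706999 / 0.0235
S = 72.6

Shore A = 72.6


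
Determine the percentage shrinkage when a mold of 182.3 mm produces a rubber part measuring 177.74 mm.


Shrinkage = (mold - part) / mold * 100
= (182.3 - 177.74) / 182.3 * 100
= 4.56 / 182.3 * 100
= 2.5%

2.5%


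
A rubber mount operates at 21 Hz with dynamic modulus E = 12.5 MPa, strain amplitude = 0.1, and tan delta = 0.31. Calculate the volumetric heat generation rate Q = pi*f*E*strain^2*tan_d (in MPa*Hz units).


Q = pi * f * E * strain^2 * tan_d
= pi * 21 * 12.5 * 0.1^2 * 0.31
= pi * 21 * 12.5 * 0.0100 * 0.31
= 2.5565

Q = 2.5565


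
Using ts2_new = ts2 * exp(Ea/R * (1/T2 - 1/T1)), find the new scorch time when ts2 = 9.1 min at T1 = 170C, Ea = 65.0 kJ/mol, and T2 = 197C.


Convert temperatures: T1 = 170 + 273.15 = 443.15 K, T2 = 197 + 273.15 = 470.15 K
ts2_new = 9.1 * exp(65000 / 8.314 * (1/470.15 - 1/443.15))
1/T2 - 1/T1 = -1.2959e-04
ts2_new = 3.3 min

3.3 min


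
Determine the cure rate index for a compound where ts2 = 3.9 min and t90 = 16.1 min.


CRI = 100 / (t90 - ts2)
= 100 / (16.1 - 3.9)
= 100 / 12.2
= 8.2 min^-1

8.2 min^-1


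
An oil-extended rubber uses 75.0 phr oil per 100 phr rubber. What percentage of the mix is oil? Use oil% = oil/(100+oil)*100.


Oil % = oil / (100 + oil) * 100
= 75.0 / (100 + 75.0) * 100
= 75.0 / 175.0 * 100
= 42.86%

42.86%


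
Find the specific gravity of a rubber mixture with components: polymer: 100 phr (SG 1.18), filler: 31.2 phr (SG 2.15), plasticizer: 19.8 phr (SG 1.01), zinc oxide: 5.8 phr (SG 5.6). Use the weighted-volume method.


Sum of weights = 156.8
Volume contributions:
  polymer: 100/1.18 = 84.7458
  filler: 31.2/2.15 = 14.5116
  plasticizer: 19.8/1.01 = 19.6040
  zinc oxide: 5.8/5.6 = 1.0357
Sum of volumes = 119.8971
SG = 156.8 / 119.8971 = 1.308

SG = 1.308


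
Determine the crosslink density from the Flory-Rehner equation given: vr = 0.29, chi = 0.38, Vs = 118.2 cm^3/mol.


ln(1 - vr) = ln(1 - 0.29) = -0.3425
Numerator = -((-0.3425) + 0.29 + 0.38 * 0.29^2) = 0.0205
Denominator = 118.2 * (0.29^(1/3) - 0.29/2) = 61.0988
nu = 0.0205 / 61.0988 = 3.3605e-04 mol/cm^3

3.3605e-04 mol/cm^3


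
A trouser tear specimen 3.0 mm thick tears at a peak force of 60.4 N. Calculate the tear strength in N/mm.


Tear strength = force / thickness
= 60.4 / 3.0
= 20.13 N/mm

20.13 N/mm


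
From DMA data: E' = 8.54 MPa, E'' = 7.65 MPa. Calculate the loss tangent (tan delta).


tan delta = E'' / E'
= 7.65 / 8.54
= 0.8958

tan delta = 0.8958


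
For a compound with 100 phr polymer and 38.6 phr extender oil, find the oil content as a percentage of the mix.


Oil % = oil / (100 + oil) * 100
= 38.6 / (100 + 38.6) * 100
= 38.6 / 138.6 * 100
= 27.85%

27.85%


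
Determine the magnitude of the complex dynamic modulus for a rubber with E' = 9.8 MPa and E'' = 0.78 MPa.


|E*| = sqrt(E'^2 + E''^2)
= sqrt(9.8^2 + 0.78^2)
= sqrt(96.0400 + 0.6084)
= 9.831 MPa

9.831 MPa


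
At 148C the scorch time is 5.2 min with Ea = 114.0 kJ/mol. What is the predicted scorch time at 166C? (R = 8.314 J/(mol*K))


Convert temperatures: T1 = 148 + 273.15 = 421.15 K, T2 = 166 + 273.15 = 439.15 K
ts2_new = 5.2 * exp(114000 / 8.314 * (1/439.15 - 1/421.15))
1/T2 - 1/T1 = -9.7325e-05
ts2_new = 1.37 min

1.37 min


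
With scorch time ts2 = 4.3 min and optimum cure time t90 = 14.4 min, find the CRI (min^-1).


CRI = 100 / (t90 - ts2)
= 100 / (14.4 - 4.3)
= 100 / 10.1
= 9.9 min^-1

9.9 min^-1


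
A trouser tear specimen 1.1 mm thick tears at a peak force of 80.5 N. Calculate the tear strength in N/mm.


Tear strength = force / thickness
= 80.5 / 1.1
= 73.18 N/mm

73.18 N/mm


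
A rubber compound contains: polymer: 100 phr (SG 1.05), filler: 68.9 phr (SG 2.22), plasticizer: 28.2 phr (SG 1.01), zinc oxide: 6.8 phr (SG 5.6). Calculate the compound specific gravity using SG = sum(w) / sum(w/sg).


Sum of weights = 203.9
Volume contributions:
  polymer: 100/1.05 = 95.2381
  filler: 68.9/2.22 = 31.0360
  plasticizer: 28.2/1.01 = 27.9208
  zinc oxide: 6.8/5.6 = 1.2143
Sum of volumes = 155.4092
SG = 203.9 / 155.4092 = 1.312

SG = 1.312


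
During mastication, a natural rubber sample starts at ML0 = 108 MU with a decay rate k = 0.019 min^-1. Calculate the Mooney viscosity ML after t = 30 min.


ML = ML0 * exp(-k * t)
ML = 108 * exp(-0.019 * 30)
ML = 108 * 0.5655
ML = 61.08 MU

61.08 MU


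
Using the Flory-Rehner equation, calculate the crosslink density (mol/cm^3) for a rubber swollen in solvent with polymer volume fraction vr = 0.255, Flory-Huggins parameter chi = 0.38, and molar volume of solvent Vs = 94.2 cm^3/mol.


ln(1 - vr) = ln(1 - 0.255) = -0.2944
Numerator = -((-0.2944) + 0.255 + 0.38 * 0.255^2) = 0.0147
Denominator = 94.2 * (0.255^(1/3) - 0.255/2) = 47.7248
nu = 0.0147 / 47.7248 = 3.0721e-04 mol/cm^3

3.0721e-04 mol/cm^3


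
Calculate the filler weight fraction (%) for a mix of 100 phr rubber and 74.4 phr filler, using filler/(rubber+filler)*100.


Filler % = filler / (rubber + filler) * 100
= 74.4 / (100 + 74.4) * 100
= 74.4 / 174.4 * 100
= 42.66%

42.66%


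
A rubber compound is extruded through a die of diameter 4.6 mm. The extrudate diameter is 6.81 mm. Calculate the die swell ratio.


Die swell ratio = D_extrudate / D_die
= 6.81 / 4.6
= 1.48

Die swell = 1.48


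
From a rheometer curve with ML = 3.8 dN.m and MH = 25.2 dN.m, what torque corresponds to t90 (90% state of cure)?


M90 = ML + 0.9 * (MH - ML)
M90 = 3.8 + 0.9 * (25.2 - 3.8)
M90 = 3.8 + 0.9 * 21.4
M90 = 23.06 dN.m

23.06 dN.m


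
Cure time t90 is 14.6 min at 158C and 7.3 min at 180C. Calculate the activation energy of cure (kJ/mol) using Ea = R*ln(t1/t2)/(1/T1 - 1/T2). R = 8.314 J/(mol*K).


T1 = 431.15 K, T2 = 453.15 K
1/T1 - 1/T2 = 1.1260e-04
ln(t1/t2) = ln(14.6/7.3) = 0.6931
Ea = 8.314 * 0.6931 / 1.1260e-04 = 51177.9841 J/mol
Ea = 51.18 kJ/mol

51.18 kJ/mol


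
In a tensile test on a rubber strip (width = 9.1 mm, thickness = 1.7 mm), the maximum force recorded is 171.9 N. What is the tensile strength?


Area = width * thickness = 9.1 * 1.7 = 15.47 mm^2
TS = force / area = 171.9 / 15.47 = 11.11 MPa

11.11 MPa


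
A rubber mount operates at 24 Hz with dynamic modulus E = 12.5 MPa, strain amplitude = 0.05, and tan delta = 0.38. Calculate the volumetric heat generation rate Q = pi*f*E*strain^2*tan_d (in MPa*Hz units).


Q = pi * f * E * strain^2 * tan_d
= pi * 24 * 12.5 * 0.05^2 * 0.38
= pi * 24 * 12.5 * 0.0025 * 0.38
= 0.8954

Q = 0.8954


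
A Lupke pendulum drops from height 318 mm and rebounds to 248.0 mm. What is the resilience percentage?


Resilience = h_rebound / h_drop * 100
= 248.0 / 318 * 100
= 78.0%

78.0%


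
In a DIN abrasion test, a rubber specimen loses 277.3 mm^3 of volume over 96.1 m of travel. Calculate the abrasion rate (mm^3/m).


Rate = volume_loss / distance
= 277.3 / 96.1
= 2.886 mm^3/m

2.886 mm^3/m


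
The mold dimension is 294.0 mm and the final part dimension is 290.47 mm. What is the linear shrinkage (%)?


Shrinkage = (mold - part) / mold * 100
= (294.0 - 290.47) / 294.0 * 100
= 3.53 / 294.0 * 100
= 1.2%

1.2%


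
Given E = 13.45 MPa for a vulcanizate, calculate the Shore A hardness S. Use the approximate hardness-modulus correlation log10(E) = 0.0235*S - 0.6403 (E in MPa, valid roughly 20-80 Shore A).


log10(E) = 0.0235*S - 0.6403  =>  S = (log10(E) + 0.6403) / 0.0235
log10(13.45) = 1.128722
S = (1.128722 + 0.6403) / 0.0235 = 1.769022 / 0.0235
S = 75.3

Shore A = 75.3


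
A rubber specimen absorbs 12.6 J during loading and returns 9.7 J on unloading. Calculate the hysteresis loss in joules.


Hysteresis loss = loading - unloading
= 12.6 - 9.7
= 2.9 J

2.9 J


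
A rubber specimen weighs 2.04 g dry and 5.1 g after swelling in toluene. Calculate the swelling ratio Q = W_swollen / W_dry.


Q = W_swollen / W_dry
Q = 5.1 / 2.04
Q = 2.5

Q = 2.5


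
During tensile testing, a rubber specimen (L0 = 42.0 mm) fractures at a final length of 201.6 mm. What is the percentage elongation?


Elongation = (Lf - L0) / L0 * 100
= (201.6 - 42.0) / 42.0 * 100
= 159.6 / 42.0 * 100
= 380.0%

380.0%


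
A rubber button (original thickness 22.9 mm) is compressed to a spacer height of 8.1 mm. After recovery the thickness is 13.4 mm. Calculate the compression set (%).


CS = (t0 - recovered) / (t0 - ts) * 100
= (22.9 - 13.4) / (22.9 - 8.1) * 100
= 9.5 / 14.8 * 100
= 64.2%

64.2%


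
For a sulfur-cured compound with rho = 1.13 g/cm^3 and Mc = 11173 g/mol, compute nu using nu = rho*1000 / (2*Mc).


nu = rho * 1000 / (2 * Mc)
nu = 1.13 * 1000 / (2 * 11173)
nu = 1130.0 / 22346
nu = 0.0506 mol/L

0.0506 mol/L


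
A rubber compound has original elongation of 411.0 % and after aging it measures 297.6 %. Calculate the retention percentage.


Retention = aged / original * 100
= 297.6 / 411.0 * 100
= 72.4%

72.4%


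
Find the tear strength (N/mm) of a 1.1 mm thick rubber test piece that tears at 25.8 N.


Tear strength = force / thickness
= 25.8 / 1.1
= 23.45 N/mm

23.45 N/mm


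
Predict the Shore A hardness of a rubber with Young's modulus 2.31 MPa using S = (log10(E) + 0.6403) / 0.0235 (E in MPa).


log10(E) = 0.0235*S - 0.6403  =>  S = (log10(E) + 0.6403) / 0.0235
log10(2.31) = 0.363612
S = (0.363612 + 0.6403) / 0.0235 = 1.003912 / 0.0235
S = 42.7

Shore A = 42.7


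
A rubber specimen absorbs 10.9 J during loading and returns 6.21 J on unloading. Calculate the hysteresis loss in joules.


Hysteresis loss = loading - unloading
= 10.9 - 6.21
= 4.69 J

4.69 J


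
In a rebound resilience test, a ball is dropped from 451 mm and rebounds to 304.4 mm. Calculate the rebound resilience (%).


Resilience = h_rebound / h_drop * 100
= 304.4 / 451 * 100
= 67.5%

67.5%


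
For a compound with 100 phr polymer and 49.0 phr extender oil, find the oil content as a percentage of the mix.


Oil % = oil / (100 + oil) * 100
= 49.0 / (100 + 49.0) * 100
= 49.0 / 149.0 * 100
= 32.89%

32.89%


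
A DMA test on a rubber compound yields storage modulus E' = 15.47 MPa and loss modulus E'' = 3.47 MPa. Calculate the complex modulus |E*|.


|E*| = sqrt(E'^2 + E''^2)
= sqrt(15.47^2 + 3.47^2)
= sqrt(239.3209 + 12.0409)
= 15.854 MPa

15.854 MPa


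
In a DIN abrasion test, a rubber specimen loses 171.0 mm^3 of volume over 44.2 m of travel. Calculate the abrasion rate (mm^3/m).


Rate = volume_loss / distance
= 171.0 / 44.2
= 3.869 mm^3/m

3.869 mm^3/m


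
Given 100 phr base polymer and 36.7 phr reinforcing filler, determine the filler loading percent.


Filler % = filler / (rubber + filler) * 100
= 36.7 / (100 + 36.7) * 100
= 36.7 / 136.7 * 100
= 26.85%

26.85%


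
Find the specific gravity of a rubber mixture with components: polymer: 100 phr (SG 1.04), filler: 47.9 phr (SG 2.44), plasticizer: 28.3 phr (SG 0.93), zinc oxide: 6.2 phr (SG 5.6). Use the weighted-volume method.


Sum of weights = 182.4
Volume contributions:
  polymer: 100/1.04 = 96.1538
  filler: 47.9/2.44 = 19.6311
  plasticizer: 28.3/0.93 = 30.4301
  zinc oxide: 6.2/5.6 = 1.1071
Sum of volumes = 147.3222
SG = 182.4 / 147.3222 = 1.238

SG = 1.238


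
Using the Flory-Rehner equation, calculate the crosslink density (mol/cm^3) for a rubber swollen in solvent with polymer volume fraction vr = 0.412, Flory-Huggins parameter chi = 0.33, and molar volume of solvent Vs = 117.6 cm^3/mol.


ln(1 - vr) = ln(1 - 0.412) = -0.5310
Numerator = -((-0.5310) + 0.412 + 0.33 * 0.412^2) = 0.0630
Denominator = 117.6 * (0.412^(1/3) - 0.412/2) = 63.2808
nu = 0.0630 / 63.2808 = 9.9577e-04 mol/cm^3

9.9577e-04 mol/cm^3


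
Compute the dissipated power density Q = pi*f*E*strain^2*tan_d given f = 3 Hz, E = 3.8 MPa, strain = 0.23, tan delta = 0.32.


Q = pi * f * E * strain^2 * tan_d
= pi * 3 * 3.8 * 0.23^2 * 0.32
= pi * 3 * 3.8 * 0.0529 * 0.32
= 0.6063

Q = 0.6063


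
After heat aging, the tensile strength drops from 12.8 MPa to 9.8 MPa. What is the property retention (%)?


Retention = aged / original * 100
= 9.8 / 12.8 * 100
= 76.6%

76.6%


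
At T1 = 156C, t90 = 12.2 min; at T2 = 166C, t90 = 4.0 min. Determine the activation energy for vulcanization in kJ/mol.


T1 = 429.15 K, T2 = 439.15 K
1/T1 - 1/T2 = 5.3061e-05
ln(t1/t2) = ln(12.2/4.0) = 1.1151
Ea = 8.314 * 1.1151 / 5.3061e-05 = 174727.8117 J/mol
Ea = 174.73 kJ/mol

174.73 kJ/mol


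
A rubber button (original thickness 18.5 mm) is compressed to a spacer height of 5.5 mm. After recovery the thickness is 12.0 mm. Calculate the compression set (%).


CS = (t0 - recovered) / (t0 - ts) * 100
= (18.5 - 12.0) / (18.5 - 5.5) * 100
= 6.5 / 13.0 * 100
= 50.0%

50.0%


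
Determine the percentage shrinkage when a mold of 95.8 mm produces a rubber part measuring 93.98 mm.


Shrinkage = (mold - part) / mold * 100
= (95.8 - 93.98) / 95.8 * 100
= 1.82 / 95.8 * 100
= 1.9%

1.9%


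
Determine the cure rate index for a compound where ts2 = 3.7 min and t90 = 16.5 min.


CRI = 100 / (t90 - ts2)
= 100 / (16.5 - 3.7)
= 100 / 12.8
= 7.81 min^-1

7.81 min^-1


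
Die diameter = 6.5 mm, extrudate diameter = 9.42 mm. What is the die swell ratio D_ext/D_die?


Die swell ratio = D_extrudate / D_die
= 9.42 / 6.5
= 1.449

Die swell = 1.449


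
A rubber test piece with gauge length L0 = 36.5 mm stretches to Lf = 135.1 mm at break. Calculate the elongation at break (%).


Elongation = (Lf - L0) / L0 * 100
= (135.1 - 36.5) / 36.5 * 100
= 98.6 / 36.5 * 100
= 270.1%

270.1%


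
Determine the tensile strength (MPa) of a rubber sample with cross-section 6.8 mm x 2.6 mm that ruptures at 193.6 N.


Area = width * thickness = 6.8 * 2.6 = 17.68 mm^2
TS = force / area = 193.6 / 17.68 = 10.95 MPa

10.95 MPa


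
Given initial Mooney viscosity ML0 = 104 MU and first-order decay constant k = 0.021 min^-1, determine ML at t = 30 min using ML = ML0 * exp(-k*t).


ML = ML0 * exp(-k * t)
ML = 104 * exp(-0.021 * 30)
ML = 104 * 0.5326
ML = 55.39 MU

55.39 MU


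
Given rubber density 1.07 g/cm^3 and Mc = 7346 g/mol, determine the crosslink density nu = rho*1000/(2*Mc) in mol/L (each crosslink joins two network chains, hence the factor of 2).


nu = rho * 1000 / (2 * Mc)
nu = 1.07 * 1000 / (2 * 7346)
nu = 1070.0 / 14692
nu = 0.0728 mol/L

0.0728 mol/L


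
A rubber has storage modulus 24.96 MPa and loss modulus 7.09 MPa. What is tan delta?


tan delta = E'' / E'
= 7.09 / 24.96
= 0.2841

tan delta = 0.2841


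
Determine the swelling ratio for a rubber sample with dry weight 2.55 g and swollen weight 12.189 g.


Q = W_swollen / W_dry
Q = 12.189 / 2.55
Q = 4.78

Q = 4.78


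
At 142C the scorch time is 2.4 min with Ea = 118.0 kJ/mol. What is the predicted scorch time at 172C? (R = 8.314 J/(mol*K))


Convert temperatures: T1 = 142 + 273.15 = 415.15 K, T2 = 172 + 273.15 = 445.15 K
ts2_new = 2.4 * exp(118000 / 8.314 * (1/445.15 - 1/415.15))
1/T2 - 1/T1 = -1.6233e-04
ts2_new = 0.24 min

0.24 min


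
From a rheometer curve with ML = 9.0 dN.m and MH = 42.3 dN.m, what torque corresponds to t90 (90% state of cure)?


M90 = ML + 0.9 * (MH - ML)
M90 = 9.0 + 0.9 * (42.3 - 9.0)
M90 = 9.0 + 0.9 * 33.3
M90 = 38.97 dN.m

38.97 dN.m


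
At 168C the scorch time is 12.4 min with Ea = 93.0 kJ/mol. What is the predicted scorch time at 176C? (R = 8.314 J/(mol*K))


Convert temperatures: T1 = 168 + 273.15 = 441.15 K, T2 = 176 + 273.15 = 449.15 K
ts2_new = 12.4 * exp(93000 / 8.314 * (1/449.15 - 1/441.15))
1/T2 - 1/T1 = -4.0375e-05
ts2_new = 7.89 min

7.89 min


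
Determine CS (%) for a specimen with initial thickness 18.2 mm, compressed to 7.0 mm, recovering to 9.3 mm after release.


CS = (t0 - recovered) / (t0 - ts) * 100
= (18.2 - 9.3) / (18.2 - 7.0) * 100
= 8.9 / 11.2 * 100
= 79.5%

79.5%


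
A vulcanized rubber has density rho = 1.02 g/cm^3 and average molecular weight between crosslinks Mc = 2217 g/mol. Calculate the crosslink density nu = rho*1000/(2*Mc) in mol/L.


nu = rho * 1000 / (2 * Mc)
nu = 1.02 * 1000 / (2 * 2217)
nu = 1020.0 / 4434
nu = 0.2300 mol/L

0.2300 mol/L


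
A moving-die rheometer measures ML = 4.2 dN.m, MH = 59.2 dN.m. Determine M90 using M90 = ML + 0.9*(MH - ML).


M90 = ML + 0.9 * (MH - ML)
M90 = 4.2 + 0.9 * (59.2 - 4.2)
M90 = 4.2 + 0.9 * 55.0
M90 = 53.7 dN.m

53.7 dN.m


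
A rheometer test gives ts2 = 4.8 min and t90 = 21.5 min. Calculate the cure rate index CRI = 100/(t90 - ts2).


CRI = 100 / (t90 - ts2)
= 100 / (21.5 - 4.8)
= 100 / 16.7
= 5.99 min^-1

5.99 min^-1


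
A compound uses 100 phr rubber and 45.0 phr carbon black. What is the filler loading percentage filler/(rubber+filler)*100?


Filler % = filler / (rubber + filler) * 100
= 45.0 / (100 + 45.0) * 100
= 45.0 / 145.0 * 100
= 31.03%

31.03%


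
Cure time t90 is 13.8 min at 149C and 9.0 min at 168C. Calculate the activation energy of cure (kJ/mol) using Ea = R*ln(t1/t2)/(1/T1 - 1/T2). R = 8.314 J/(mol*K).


T1 = 422.15 K, T2 = 441.15 K
1/T1 - 1/T2 = 1.0202e-04
ln(t1/t2) = ln(13.8/9.0) = 0.4274
Ea = 8.314 * 0.4274 / 1.0202e-04 = 34832.8281 J/mol
Ea = 34.83 kJ/mol

34.83 kJ/mol


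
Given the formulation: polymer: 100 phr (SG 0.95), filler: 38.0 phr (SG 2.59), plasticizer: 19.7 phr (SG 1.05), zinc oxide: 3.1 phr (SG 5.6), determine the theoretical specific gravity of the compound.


Sum of weights = 160.8
Volume contributions:
  polymer: 100/0.95 = 105.2632
  filler: 38.0/2.59 = 14.6718
  plasticizer: 19.7/1.05 = 18.7619
  zinc oxide: 3.1/5.6 = 0.5536
Sum of volumes = 139.2504
SG = 160.8 / 139.2504 = 1.155

SG = 1.155


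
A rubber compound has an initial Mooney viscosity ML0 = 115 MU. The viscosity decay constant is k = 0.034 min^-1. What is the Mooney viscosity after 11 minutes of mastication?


ML = ML0 * exp(-k * t)
ML = 115 * exp(-0.034 * 11)
ML = 115 * 0.6880
ML = 79.12 MU

79.12 MU


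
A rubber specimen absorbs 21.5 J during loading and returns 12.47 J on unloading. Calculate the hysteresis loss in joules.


Hysteresis loss = loading - unloading
= 21.5 - 12.47
= 9.03 J

9.03 J


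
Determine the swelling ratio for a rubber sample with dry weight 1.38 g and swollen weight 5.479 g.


Q = W_swollen / W_dry
Q = 5.479 / 1.38
Q = 3.97

Q = 3.97


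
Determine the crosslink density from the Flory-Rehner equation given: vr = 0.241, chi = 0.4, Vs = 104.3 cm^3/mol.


ln(1 - vr) = ln(1 - 0.241) = -0.2758
Numerator = -((-0.2758) + 0.241 + 0.4 * 0.241^2) = 0.0115
Denominator = 104.3 * (0.241^(1/3) - 0.241/2) = 52.3386
nu = 0.0115 / 52.3386 = 2.2013e-04 mol/cm^3

2.2013e-04 mol/cm^3


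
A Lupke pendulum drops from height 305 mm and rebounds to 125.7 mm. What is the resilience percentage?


Resilience = h_rebound / h_drop * 100
= 125.7 / 305 * 100
= 41.2%

41.2%


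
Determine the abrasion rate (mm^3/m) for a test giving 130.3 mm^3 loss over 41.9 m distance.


Rate = volume_loss / distance
= 130.3 / 41.9
= 3.11 mm^3/m

3.11 mm^3/m


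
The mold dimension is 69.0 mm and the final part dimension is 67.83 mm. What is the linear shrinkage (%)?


Shrinkage = (mold - part) / mold * 100
= (69.0 - 67.83) / 69.0 * 100
= 1.17 / 69.0 * 100
= 1.7%

1.7%


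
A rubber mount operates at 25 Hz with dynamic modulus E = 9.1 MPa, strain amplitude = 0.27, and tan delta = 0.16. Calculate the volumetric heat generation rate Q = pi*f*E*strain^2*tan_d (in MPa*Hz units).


Q = pi * f * E * strain^2 * tan_d
= pi * 25 * 9.1 * 0.27^2 * 0.16
= pi * 25 * 9.1 * 0.0729 * 0.16
= 8.3364

Q = 8.3364


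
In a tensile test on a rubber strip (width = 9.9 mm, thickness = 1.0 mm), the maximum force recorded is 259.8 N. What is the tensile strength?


Area = width * thickness = 9.9 * 1.0 = 9.9 mm^2
TS = force / area = 259.8 / 9.9 = 26.24 MPa

26.24 MPa


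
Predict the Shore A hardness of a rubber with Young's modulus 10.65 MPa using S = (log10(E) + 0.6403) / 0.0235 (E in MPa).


log10(E) = 0.0235*S - 0.6403  =>  S = (log10(E) + 0.6403) / 0.0235
log10(10.65) = 1.027350
S = (1.027350 + 0.6403) / 0.0235 = 1.667650 / 0.0235
S = 71.0

Shore A = 71.0


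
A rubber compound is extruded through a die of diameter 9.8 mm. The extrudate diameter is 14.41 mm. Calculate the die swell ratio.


Die swell ratio = D_extrudate / D_die
= 14.41 / 9.8
= 1.47

Die swell = 1.47


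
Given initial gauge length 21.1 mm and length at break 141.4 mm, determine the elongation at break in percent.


Elongation = (Lf - L0) / L0 * 100
= (141.4 - 21.1) / 21.1 * 100
= 120.3 / 21.1 * 100
= 570.1%

570.1%


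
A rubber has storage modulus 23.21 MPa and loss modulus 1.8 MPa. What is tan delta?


tan delta = E'' / E'
= 1.8 / 23.21
= 0.0776

tan delta = 0.0776


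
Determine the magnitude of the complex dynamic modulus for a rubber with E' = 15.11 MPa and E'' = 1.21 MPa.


|E*| = sqrt(E'^2 + E''^2)
= sqrt(15.11^2 + 1.21^2)
= sqrt(228.3121 + 1.4641)
= 15.158 MPa

15.158 MPa


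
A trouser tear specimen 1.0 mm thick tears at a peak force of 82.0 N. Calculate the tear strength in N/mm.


Tear strength = force / thickness
= 82.0 / 1.0
= 82.0 N/mm

82.0 N/mm


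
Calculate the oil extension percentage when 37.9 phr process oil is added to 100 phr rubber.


Oil % = oil / (100 + oil) * 100
= 37.9 / (100 + 37.9) * 100
= 37.9 / 137.9 * 100
= 27.48%

27.48%


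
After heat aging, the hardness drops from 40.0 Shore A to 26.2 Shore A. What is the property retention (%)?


Retention = aged / original * 100
= 26.2 / 40.0 * 100
= 65.5%

65.5%


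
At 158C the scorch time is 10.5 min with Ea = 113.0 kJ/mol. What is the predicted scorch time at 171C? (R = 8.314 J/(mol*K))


Convert temperatures: T1 = 158 + 273.15 = 431.15 K, T2 = 171 + 273.15 = 444.15 K
ts2_new = 10.5 * exp(113000 / 8.314 * (1/444.15 - 1/431.15))
1/T2 - 1/T1 = -6.7887e-05
ts2_new = 4.17 min

4.17 min


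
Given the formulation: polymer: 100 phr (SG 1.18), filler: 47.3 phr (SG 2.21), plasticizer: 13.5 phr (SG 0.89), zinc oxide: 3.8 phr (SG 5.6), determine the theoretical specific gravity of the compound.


Sum of weights = 164.6
Volume contributions:
  polymer: 100/1.18 = 84.7458
  filler: 47.3/2.21 = 21.4027
  plasticizer: 13.5/0.89 = 15.1685
  zinc oxide: 3.8/5.6 = 0.6786
Sum of volumes = 121.9956
SG = 164.6 / 121.9956 = 1.349

SG = 1.349


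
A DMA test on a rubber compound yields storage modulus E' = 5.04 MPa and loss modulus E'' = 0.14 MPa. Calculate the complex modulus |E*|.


|E*| = sqrt(E'^2 + E''^2)
= sqrt(5.04^2 + 0.14^2)
= sqrt(25.4016 + 0.0196)
= 5.042 MPa

5.042 MPa


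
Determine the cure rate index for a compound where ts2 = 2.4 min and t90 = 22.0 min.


CRI = 100 / (t90 - ts2)
= 100 / (22.0 - 2.4)
= 100 / 19.6
= 5.1 min^-1

5.1 min^-1


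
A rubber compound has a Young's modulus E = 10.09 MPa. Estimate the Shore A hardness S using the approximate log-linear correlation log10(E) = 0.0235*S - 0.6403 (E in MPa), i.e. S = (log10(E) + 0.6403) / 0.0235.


log10(E) = 0.0235*S - 0.6403  =>  S = (log10(E) + 0.6403) / 0.0235
log10(10.09) = 1.003891
S = (1.003891 + 0.6403) / 0.0235 = 1.644191 / 0.0235
S = 70.0

Shore A = 70.0


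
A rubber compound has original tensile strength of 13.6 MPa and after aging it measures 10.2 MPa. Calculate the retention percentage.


Retention = aged / original * 100
= 10.2 / 13.6 * 100
= 75.0%

75.0%


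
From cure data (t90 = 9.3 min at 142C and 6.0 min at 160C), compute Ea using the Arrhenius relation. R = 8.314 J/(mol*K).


T1 = 415.15 K, T2 = 433.15 K
1/T1 - 1/T2 = 1.0010e-04
ln(t1/t2) = ln(9.3/6.0) = 0.4383
Ea = 8.314 * 0.4383 / 1.0010e-04 = 36400.5283 J/mol
Ea = 36.4 kJ/mol

36.4 kJ/mol


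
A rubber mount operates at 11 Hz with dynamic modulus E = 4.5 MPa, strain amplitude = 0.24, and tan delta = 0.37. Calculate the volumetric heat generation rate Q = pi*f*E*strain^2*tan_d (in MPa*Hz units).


Q = pi * f * E * strain^2 * tan_d
= pi * 11 * 4.5 * 0.24^2 * 0.37
= pi * 11 * 4.5 * 0.0576 * 0.37
= 3.3142

Q = 3.3142


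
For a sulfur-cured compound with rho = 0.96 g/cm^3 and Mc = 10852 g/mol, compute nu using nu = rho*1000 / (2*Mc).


nu = rho * 1000 / (2 * Mc)
nu = 0.96 * 1000 / (2 * 10852)
nu = 960.0 / 21704
nu = 0.0442 mol/L

0.0442 mol/L


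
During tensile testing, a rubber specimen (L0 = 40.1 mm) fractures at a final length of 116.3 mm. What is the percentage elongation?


Elongation = (Lf - L0) / L0 * 100
= (116.3 - 40.1) / 40.1 * 100
= 76.2 / 40.1 * 100
= 190.0%

190.0%


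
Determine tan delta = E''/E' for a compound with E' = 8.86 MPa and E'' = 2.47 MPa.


tan delta = E'' / E'
= 2.47 / 8.86
= 0.2788

tan delta = 0.2788


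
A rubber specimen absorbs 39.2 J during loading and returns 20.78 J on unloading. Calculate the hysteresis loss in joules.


Hysteresis loss = loading - unloading
= 39.2 - 20.78
= 18.42 J

18.42 J


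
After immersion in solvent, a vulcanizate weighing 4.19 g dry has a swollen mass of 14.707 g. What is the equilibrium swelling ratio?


Q = W_swollen / W_dry
Q = 14.707 / 4.19
Q = 3.51

Q = 3.51


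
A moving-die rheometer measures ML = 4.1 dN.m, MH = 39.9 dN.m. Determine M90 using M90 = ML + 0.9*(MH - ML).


M90 = ML + 0.9 * (MH - ML)
M90 = 4.1 + 0.9 * (39.9 - 4.1)
M90 = 4.1 + 0.9 * 35.8
M90 = 36.32 dN.m

36.32 dN.m


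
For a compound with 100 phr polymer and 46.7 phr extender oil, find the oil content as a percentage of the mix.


Oil % = oil / (100 + oil) * 100
= 46.7 / (100 + 46.7) * 100
= 46.7 / 146.7 * 100
= 31.83%

31.83%


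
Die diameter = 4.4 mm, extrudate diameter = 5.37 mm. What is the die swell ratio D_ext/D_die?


Die swell ratio = D_extrudate / D_die
= 5.37 / 4.4
= 1.22

Die swell = 1.22


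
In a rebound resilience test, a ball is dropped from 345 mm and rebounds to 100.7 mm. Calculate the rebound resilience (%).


Resilience = h_rebound / h_drop * 100
= 100.7 / 345 * 100
= 29.2%

29.2%


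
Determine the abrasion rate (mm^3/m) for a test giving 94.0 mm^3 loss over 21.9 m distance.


Rate = volume_loss / distance
= 94.0 / 21.9
= 4.292 mm^3/m

4.292 mm^3/m


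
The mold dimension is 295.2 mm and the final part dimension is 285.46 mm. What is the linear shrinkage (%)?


Shrinkage = (mold - part) / mold * 100
= (295.2 - 285.46) / 295.2 * 100
= 9.74 / 295.2 * 100
= 3.3%

3.3%


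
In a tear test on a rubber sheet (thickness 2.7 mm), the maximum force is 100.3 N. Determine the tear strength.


Tear strength = force / thickness
= 100.3 / 2.7
= 37.15 N/mm

37.15 N/mm


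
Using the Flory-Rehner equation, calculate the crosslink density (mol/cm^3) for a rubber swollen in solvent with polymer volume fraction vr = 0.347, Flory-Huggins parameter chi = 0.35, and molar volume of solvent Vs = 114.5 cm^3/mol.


ln(1 - vr) = ln(1 - 0.347) = -0.4262
Numerator = -((-0.4262) + 0.347 + 0.35 * 0.347^2) = 0.0370
Denominator = 114.5 * (0.347^(1/3) - 0.347/2) = 60.5946
nu = 0.0370 / 60.5946 = 6.1119e-04 mol/cm^3

6.1119e-04 mol/cm^3


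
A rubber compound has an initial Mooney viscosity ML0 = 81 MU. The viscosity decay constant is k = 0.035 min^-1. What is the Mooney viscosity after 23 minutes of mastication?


ML = ML0 * exp(-k * t)
ML = 81 * exp(-0.035 * 23)
ML = 81 * 0.4471
ML = 36.21 MU

36.21 MU


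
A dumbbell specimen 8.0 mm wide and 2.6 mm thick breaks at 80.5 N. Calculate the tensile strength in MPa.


Area = width * thickness = 8.0 * 2.6 = 20.8 mm^2
TS = force / area = 80.5 / 20.8 = 3.87 MPa

3.87 MPa


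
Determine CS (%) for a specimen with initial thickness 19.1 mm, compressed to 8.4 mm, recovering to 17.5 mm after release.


CS = (t0 - recovered) / (t0 - ts) * 100
= (19.1 - 17.5) / (19.1 - 8.4) * 100
= 1.6 / 10.7 * 100
= 15.0%

15.0%


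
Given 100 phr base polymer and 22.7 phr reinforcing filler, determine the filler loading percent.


Filler % = filler / (rubber + filler) * 100
= 22.7 / (100 + 22.7) * 100
= 22.7 / 122.7 * 100
= 18.5%

18.5%


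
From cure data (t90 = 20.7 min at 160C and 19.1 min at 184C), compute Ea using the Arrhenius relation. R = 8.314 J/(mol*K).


T1 = 433.15 K, T2 = 457.15 K
1/T1 - 1/T2 = 1.2120e-04
ln(t1/t2) = ln(20.7/19.1) = 0.0804
Ea = 8.314 * 0.0804 / 1.2120e-04 = 5518.1925 J/mol
Ea = 5.52 kJ/mol

5.52 kJ/mol


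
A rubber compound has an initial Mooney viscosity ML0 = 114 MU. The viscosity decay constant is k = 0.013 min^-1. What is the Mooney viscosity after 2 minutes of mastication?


ML = ML0 * exp(-k * t)
ML = 114 * exp(-0.013 * 2)
ML = 114 * 0.9743
ML = 111.07 MU

111.07 MU


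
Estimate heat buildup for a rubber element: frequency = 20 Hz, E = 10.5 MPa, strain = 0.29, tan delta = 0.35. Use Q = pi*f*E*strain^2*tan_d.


Q = pi * f * E * strain^2 * tan_d
= pi * 20 * 10.5 * 0.29^2 * 0.35
= pi * 20 * 10.5 * 0.0841 * 0.35
= 19.4193

Q = 19.4193


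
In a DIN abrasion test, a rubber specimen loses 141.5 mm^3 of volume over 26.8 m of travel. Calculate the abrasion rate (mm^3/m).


Rate = volume_loss / distance
= 141.5 / 26.8
= 5.28 mm^3/m

5.28 mm^3/m


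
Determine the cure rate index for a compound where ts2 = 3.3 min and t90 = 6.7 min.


CRI = 100 / (t90 - ts2)
= 100 / (6.7 - 3.3)
= 100 / 3.4
= 29.41 min^-1

29.41 min^-1


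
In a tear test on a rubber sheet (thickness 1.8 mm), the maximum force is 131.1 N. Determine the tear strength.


Tear strength = force / thickness
= 131.1 / 1.8
= 72.83 N/mm

72.83 N/mm


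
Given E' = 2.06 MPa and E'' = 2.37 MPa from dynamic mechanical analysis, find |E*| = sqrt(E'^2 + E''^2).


|E*| = sqrt(E'^2 + E''^2)
= sqrt(2.06^2 + 2.37^2)
= sqrt(4.2436 + 5.6169)
= 3.14 MPa

3.14 MPa


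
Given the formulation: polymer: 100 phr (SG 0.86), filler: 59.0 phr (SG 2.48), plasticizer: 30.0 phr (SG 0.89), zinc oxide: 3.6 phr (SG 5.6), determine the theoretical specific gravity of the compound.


Sum of weights = 192.6
Volume contributions:
  polymer: 100/0.86 = 116.2791
  filler: 59.0/2.48 = 23.7903
  plasticizer: 30.0/0.89 = 33.7079
  zinc oxide: 3.6/5.6 = 0.6429
Sum of volumes = 174.4201
SG = 192.6 / 174.4201 = 1.104

SG = 1.104


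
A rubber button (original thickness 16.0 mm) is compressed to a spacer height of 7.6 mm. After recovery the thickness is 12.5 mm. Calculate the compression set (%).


CS = (t0 - recovered) / (t0 - ts) * 100
= (16.0 - 12.5) / (16.0 - 7.6) * 100
= 3.5 / 8.4 * 100
= 41.7%

41.7%


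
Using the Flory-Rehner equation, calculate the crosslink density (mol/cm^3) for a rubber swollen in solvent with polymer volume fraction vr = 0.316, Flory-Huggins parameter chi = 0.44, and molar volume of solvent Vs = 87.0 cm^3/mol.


ln(1 - vr) = ln(1 - 0.316) = -0.3798
Numerator = -((-0.3798) + 0.316 + 0.44 * 0.316^2) = 0.0199
Denominator = 87.0 * (0.316^(1/3) - 0.316/2) = 45.5122
nu = 0.0199 / 45.5122 = 4.3638e-04 mol/cm^3

4.3638e-04 mol/cm^3


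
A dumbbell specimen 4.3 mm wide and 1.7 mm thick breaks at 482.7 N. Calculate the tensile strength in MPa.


Area = width * thickness = 4.3 * 1.7 = 7.31 mm^2
TS = force / area = 482.7 / 7.31 = 66.03 MPa

66.03 MPa


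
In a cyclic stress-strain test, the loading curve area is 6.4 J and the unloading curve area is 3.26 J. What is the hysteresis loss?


Hysteresis loss = loading - unloading
= 6.4 - 3.26
= 3.14 J

3.14 J


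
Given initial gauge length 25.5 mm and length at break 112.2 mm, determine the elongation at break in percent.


Elongation = (Lf - L0) / L0 * 100
= (112.2 - 25.5) / 25.5 * 100
= 86.7 / 25.5 * 100
= 340.0%

340.0%


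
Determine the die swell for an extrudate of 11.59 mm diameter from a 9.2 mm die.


Die swell ratio = D_extrudate / D_die
= 11.59 / 9.2
= 1.26

Die swell = 1.26


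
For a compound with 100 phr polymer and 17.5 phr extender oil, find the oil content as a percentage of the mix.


Oil % = oil / (100 + oil) * 100
= 17.5 / (100 + 17.5) * 100
= 17.5 / 117.5 * 100
= 14.89%

14.89%


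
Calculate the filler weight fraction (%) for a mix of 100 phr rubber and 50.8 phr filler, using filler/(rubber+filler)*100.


Filler % = filler / (rubber + filler) * 100
= 50.8 / (100 + 50.8) * 100
= 50.8 / 150.8 * 100
= 33.69%

33.69%


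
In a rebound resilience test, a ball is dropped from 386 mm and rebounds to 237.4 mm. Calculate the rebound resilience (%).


Resilience = h_rebound / h_drop * 100
= 237.4 / 386 * 100
= 61.5%

61.5%


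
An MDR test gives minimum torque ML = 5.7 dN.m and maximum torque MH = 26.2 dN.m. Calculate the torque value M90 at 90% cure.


M90 = ML + 0.9 * (MH - ML)
M90 = 5.7 + 0.9 * (26.2 - 5.7)
M90 = 5.7 + 0.9 * 20.5
M90 = 24.15 dN.m

24.15 dN.m


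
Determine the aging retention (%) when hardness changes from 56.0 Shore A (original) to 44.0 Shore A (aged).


Retention = aged / original * 100
= 44.0 / 56.0 * 100
= 78.6%

78.6%


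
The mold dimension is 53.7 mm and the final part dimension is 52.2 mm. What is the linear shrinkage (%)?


Shrinkage = (mold - part) / mold * 100
= (53.7 - 52.2) / 53.7 * 100
= 1.5 / 53.7 * 100
= 2.79%

2.79%


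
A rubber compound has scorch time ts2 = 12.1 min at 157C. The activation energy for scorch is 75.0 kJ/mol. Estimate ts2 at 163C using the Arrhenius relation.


Convert temperatures: T1 = 157 + 273.15 = 430.15 K, T2 = 163 + 273.15 = 436.15 K
ts2_new = 12.1 * exp(75000 / 8.314 * (1/436.15 - 1/430.15))
1/T2 - 1/T1 = -3.1981e-05
ts2_new = 9.07 min

9.07 min


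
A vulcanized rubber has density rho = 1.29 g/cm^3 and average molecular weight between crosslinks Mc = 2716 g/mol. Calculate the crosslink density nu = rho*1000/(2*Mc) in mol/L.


nu = rho * 1000 / (2 * Mc)
nu = 1.29 * 1000 / (2 * 2716)
nu = 1290.0 / 5432
nu = 0.2375 mol/L

0.2375 mol/L


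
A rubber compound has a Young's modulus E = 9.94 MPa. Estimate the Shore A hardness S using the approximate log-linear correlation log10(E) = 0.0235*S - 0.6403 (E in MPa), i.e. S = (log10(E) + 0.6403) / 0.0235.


log10(E) = 0.0235*S - 0.6403  =>  S = (log10(E) + 0.6403) / 0.0235
log10(9.94) = 0.997386
S = (0.997386 + 0.6403) / 0.0235 = 1.637686 / 0.0235
S = 69.7

Shore A = 69.7


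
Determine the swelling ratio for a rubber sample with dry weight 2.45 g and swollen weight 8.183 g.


Q = W_swollen / W_dry
Q = 8.183 / 2.45
Q = 3.34

Q = 3.34


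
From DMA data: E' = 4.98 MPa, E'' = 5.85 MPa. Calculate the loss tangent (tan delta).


tan delta = E'' / E'
= 5.85 / 4.98
= 1.1747

tan delta = 1.1747


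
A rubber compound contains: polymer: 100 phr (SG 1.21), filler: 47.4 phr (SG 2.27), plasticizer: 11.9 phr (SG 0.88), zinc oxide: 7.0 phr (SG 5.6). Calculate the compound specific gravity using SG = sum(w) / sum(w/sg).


Sum of weights = 166.3
Volume contributions:
  polymer: 100/1.21 = 82.6446
  filler: 47.4/2.27 = 20.8811
  plasticizer: 11.9/0.88 = 13.5227
  zinc oxide: 7.0/5.6 = 1.2500
Sum of volumes = 118.2984
SG = 166.3 / 118.2984 = 1.406

SG = 1.406


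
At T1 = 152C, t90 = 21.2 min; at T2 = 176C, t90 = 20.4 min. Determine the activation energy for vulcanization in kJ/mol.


T1 = 425.15 K, T2 = 449.15 K
1/T1 - 1/T2 = 1.2568e-04
ln(t1/t2) = ln(21.2/20.4) = 0.0385
Ea = 8.314 * 0.0385 / 1.2568e-04 = 2544.5592 J/mol
Ea = 2.54 kJ/mol

2.54 kJ/mol
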